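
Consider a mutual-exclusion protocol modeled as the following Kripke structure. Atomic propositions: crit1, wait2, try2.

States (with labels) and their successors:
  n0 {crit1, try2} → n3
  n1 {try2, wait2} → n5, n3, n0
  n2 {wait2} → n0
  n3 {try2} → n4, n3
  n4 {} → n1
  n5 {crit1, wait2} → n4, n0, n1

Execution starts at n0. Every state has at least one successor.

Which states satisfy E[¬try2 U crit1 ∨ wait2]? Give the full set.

States satisfying ¬try2: {n2, n4, n5}.
States satisfying crit1 ∨ wait2: {n0, n1, n2, n5}.
States satisfying E[¬try2 U crit1 ∨ wait2]: {n0, n1, n2, n4, n5}.

{n0, n1, n2, n4, n5}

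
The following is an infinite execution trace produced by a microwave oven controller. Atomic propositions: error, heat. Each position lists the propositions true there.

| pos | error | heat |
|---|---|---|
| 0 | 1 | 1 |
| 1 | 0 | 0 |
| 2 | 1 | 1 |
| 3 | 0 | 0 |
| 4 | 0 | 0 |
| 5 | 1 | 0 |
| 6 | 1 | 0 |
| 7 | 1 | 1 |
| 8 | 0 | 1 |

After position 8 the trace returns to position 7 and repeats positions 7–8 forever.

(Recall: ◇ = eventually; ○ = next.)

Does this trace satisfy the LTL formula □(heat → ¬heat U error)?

Violated

heat → ¬heat U error must hold at every position from 0 onward. It fails at position 8, so □(heat → ¬heat U error) is false.
Positions where heat holds: 0, 2, 7, 8.
Check ¬heat U error at each: 0→ok, 2→ok, 7→ok, 8→fails.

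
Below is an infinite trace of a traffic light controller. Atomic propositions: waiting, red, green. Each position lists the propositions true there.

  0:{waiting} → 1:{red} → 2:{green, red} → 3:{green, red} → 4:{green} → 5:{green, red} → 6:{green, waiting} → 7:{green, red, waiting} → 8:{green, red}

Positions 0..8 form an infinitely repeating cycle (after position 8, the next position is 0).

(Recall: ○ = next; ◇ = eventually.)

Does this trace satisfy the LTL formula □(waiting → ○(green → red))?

waiting → ○(green → red) holds at every position 0..8, and those are all positions ever visited, so □(waiting → ○(green → red)) holds.
Positions where waiting holds: 0, 6, 7.
Check ○(green → red) at each: 0→ok, 6→ok, 7→ok.

Holds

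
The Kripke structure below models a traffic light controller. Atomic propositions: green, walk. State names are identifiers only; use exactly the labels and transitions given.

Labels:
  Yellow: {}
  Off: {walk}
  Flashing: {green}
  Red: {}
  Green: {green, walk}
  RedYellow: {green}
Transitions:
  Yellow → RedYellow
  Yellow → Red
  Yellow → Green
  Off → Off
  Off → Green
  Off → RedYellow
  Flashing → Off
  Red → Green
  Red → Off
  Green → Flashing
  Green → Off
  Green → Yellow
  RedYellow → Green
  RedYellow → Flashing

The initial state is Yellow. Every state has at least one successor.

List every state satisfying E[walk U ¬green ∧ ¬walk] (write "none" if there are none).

{Yellow, Off, Red, Green}

States satisfying walk: {Off, Green}.
States satisfying ¬green ∧ ¬walk: {Yellow, Red}.
States satisfying E[walk U ¬green ∧ ¬walk]: {Yellow, Off, Red, Green}.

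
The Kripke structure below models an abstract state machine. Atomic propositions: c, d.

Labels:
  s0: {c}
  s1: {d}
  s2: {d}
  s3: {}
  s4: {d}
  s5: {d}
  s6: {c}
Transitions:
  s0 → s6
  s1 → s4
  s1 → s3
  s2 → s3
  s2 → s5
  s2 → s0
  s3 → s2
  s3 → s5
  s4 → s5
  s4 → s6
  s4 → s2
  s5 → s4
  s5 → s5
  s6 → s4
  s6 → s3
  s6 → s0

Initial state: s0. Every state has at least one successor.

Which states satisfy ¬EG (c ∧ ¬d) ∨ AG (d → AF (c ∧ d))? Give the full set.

States satisfying c ∧ ¬d: {s0, s6}.
States satisfying EG (c ∧ ¬d): {s0, s6}.
States satisfying ¬EG (c ∧ ¬d): {s1, s2, s3, s4, s5}.
States satisfying d → AF (c ∧ d): {s0, s3, s6}.
States satisfying AG (d → AF (c ∧ d)): ∅.
States satisfying ¬EG (c ∧ ¬d) ∨ AG (d → AF (c ∧ d)): {s1, s2, s3, s4, s5}.

{s1, s2, s3, s4, s5}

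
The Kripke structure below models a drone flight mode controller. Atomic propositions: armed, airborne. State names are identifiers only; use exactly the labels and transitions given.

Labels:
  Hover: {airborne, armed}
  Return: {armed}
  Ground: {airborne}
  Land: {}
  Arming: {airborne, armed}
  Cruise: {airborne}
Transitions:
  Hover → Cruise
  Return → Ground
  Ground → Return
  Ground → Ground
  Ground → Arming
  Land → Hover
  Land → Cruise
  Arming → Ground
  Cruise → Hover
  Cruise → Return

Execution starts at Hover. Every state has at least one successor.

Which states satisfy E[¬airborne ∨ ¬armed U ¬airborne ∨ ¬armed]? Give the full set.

States satisfying ¬airborne ∨ ¬armed: {Return, Ground, Land, Cruise}.
States satisfying E[¬airborne ∨ ¬armed U ¬airborne ∨ ¬armed]: {Return, Ground, Land, Cruise}.

{Return, Ground, Land, Cruise}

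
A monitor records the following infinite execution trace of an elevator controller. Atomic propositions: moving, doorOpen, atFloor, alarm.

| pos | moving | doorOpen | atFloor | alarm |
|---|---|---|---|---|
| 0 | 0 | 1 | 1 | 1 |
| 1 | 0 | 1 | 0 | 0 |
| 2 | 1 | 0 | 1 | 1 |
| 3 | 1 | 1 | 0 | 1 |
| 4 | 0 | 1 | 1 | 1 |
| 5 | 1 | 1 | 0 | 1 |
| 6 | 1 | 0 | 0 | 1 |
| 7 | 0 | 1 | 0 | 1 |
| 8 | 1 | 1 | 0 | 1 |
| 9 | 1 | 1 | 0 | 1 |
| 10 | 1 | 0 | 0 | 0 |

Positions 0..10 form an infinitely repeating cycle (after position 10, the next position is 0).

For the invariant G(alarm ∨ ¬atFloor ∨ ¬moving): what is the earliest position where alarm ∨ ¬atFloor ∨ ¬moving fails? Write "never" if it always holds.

never

alarm ∨ ¬atFloor ∨ ¬moving holds at every position 0..10, and those are all the positions the trace ever visits, so the invariant G(alarm ∨ ¬atFloor ∨ ¬moving) is never violated.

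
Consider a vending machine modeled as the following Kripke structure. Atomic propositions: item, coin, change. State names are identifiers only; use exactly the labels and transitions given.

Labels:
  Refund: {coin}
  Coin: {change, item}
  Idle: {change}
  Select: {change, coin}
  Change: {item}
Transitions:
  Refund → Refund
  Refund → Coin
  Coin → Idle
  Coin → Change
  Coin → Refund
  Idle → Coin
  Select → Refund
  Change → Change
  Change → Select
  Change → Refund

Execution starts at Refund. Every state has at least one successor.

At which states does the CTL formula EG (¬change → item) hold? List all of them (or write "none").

{Coin, Idle, Change}

States satisfying ¬change → item: {Coin, Idle, Select, Change}.
States satisfying EG (¬change → item): {Coin, Idle, Change}.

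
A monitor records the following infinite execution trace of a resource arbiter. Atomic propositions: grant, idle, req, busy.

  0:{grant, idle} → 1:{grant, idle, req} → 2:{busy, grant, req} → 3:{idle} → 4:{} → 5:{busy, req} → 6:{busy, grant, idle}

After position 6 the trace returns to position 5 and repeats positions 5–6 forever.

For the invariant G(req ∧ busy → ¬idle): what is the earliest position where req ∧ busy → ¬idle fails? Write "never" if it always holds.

req ∧ busy → ¬idle holds at every position 0..6, and those are all the positions the trace ever visits, so the invariant G(req ∧ busy → ¬idle) is never violated.

never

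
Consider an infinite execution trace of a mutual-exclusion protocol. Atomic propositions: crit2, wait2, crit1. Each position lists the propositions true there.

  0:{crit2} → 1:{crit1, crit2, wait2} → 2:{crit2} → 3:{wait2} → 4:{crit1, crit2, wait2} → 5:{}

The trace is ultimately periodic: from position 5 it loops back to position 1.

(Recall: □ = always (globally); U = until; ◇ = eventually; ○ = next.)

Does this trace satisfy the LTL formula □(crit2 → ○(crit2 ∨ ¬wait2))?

crit2 → ○(crit2 ∨ ¬wait2) must hold at every position from 0 onward. It fails at position 2, so □(crit2 → ○(crit2 ∨ ¬wait2)) is false.
Positions where crit2 holds: 0, 1, 2, 4.
Check ○(crit2 ∨ ¬wait2) at each: 0→ok, 1→ok, 2→fails, 4→ok.

Does not hold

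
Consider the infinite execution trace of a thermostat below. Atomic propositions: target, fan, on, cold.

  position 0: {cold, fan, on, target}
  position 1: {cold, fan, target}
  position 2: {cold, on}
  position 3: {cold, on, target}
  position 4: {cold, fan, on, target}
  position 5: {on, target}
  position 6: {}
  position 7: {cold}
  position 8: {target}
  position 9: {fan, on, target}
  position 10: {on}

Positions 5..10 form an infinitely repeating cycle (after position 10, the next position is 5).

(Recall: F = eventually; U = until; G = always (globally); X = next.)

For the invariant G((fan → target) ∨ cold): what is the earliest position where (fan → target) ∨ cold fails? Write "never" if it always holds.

(fan → target) ∨ cold holds at every position 0..10, and those are all the positions the trace ever visits, so the invariant G((fan → target) ∨ cold) is never violated.

never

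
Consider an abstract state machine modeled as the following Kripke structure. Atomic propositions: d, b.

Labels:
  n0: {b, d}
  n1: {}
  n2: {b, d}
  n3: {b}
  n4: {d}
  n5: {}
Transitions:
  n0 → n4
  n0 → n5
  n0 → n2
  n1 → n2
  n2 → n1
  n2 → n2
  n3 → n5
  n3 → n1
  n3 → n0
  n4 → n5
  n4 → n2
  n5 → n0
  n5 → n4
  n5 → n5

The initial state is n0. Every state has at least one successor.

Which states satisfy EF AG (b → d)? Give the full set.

{n0, n1, n2, n3, n4, n5}

States satisfying AG (b → d): {n0, n1, n2, n4, n5}.
States satisfying EF AG (b → d): {n0, n1, n2, n3, n4, n5}.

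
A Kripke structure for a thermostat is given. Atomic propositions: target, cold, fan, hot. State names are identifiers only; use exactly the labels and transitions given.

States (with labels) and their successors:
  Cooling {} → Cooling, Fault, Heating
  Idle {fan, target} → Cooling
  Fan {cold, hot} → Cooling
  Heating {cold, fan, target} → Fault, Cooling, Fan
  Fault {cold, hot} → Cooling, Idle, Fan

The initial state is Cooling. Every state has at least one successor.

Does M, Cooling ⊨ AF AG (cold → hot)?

Violated

States satisfying AG (cold → hot): ∅.
States satisfying AF AG (cold → hot): ∅.
There is a path from Cooling along which AG (cold → hot) never holds.
Cooling ∉ Sat(AF AG (cold → hot)).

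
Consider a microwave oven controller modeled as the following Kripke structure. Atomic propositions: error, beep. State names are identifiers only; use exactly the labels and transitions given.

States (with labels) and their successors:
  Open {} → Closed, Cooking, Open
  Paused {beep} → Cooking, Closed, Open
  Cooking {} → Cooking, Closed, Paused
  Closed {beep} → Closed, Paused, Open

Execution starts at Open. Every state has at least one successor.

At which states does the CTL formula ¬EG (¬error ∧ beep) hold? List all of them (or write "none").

{Open, Cooking}

States satisfying ¬error ∧ beep: {Paused, Closed}.
States satisfying EG (¬error ∧ beep): {Paused, Closed}.
States satisfying ¬EG (¬error ∧ beep): {Open, Cooking}.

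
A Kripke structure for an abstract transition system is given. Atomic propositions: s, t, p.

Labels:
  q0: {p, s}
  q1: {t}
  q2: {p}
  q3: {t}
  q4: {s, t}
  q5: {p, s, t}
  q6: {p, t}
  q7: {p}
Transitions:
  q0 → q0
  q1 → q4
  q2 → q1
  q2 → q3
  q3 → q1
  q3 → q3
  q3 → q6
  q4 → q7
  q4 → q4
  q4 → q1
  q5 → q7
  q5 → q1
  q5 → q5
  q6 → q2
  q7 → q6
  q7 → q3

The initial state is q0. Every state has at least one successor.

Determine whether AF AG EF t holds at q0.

Does not hold

States satisfying AG EF t: {q1, q2, q3, q4, q5, q6, q7}.
States satisfying AF AG EF t: {q1, q2, q3, q4, q5, q6, q7}.
There is a path from q0 along which AG EF t never holds.
q0 ∉ Sat(AF AG EF t).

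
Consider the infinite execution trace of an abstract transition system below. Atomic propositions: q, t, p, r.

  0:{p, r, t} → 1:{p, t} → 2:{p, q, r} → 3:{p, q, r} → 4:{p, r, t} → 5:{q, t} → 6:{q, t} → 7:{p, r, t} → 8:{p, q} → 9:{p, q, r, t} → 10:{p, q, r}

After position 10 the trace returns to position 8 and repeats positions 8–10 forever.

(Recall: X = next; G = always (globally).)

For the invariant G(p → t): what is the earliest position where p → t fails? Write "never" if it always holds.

Check p → t at each position in order: 0 ✓, 1 ✓.
At position 2 the labels are {p, q, r}, so p → t is false there. This is the first violation.

2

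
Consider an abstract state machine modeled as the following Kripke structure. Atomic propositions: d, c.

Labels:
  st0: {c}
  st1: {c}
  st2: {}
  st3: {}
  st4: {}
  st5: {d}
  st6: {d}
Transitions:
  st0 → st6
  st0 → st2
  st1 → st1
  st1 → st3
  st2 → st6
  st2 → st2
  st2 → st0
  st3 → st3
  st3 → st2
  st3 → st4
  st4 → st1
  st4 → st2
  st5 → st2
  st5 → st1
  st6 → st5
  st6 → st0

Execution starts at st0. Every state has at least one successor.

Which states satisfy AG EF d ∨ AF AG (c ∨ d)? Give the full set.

States satisfying EF d: {st0, st1, st2, st3, st4, st5, st6}.
States satisfying AG EF d: {st0, st1, st2, st3, st4, st5, st6}.
States satisfying AG (c ∨ d): ∅.
States satisfying AF AG (c ∨ d): ∅.
States satisfying AG EF d ∨ AF AG (c ∨ d): {st0, st1, st2, st3, st4, st5, st6}.

{st0, st1, st2, st3, st4, st5, st6}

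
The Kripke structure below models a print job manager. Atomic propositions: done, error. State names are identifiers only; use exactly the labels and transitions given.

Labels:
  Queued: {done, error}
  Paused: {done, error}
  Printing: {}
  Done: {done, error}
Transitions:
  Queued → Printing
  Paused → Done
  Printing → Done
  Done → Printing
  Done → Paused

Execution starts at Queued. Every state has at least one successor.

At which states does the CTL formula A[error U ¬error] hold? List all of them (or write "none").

{Queued, Printing}

States satisfying error: {Queued, Paused, Done}.
States satisfying ¬error: {Printing}.
States satisfying A[error U ¬error]: {Queued, Printing}.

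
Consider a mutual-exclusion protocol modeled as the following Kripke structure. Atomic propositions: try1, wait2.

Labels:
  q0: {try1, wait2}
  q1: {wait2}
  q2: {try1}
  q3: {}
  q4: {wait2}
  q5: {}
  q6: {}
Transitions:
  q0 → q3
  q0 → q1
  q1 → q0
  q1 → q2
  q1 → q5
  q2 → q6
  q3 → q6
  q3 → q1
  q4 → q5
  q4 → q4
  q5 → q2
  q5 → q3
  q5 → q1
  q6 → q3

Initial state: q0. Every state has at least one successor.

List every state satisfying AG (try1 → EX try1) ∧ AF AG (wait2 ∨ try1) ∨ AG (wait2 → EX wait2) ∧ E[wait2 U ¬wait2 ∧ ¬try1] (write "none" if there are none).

{q0, q1, q3, q4, q5, q6}

States satisfying try1 → EX try1: {q1, q3, q4, q5, q6}.
States satisfying AG (try1 → EX try1): ∅.
States satisfying AG (wait2 ∨ try1): ∅.
States satisfying AF AG (wait2 ∨ try1): ∅.
States satisfying AG (try1 → EX try1) ∧ AF AG (wait2 ∨ try1): ∅.
States satisfying wait2 → EX wait2: {q0, q1, q2, q3, q4, q5, q6}.
States satisfying AG (wait2 → EX wait2): {q0, q1, q2, q3, q4, q5, q6}.
States satisfying wait2: {q0, q1, q4}.
States satisfying ¬wait2 ∧ ¬try1: {q3, q5, q6}.
States satisfying E[wait2 U ¬wait2 ∧ ¬try1]: {q0, q1, q3, q4, q5, q6}.
States satisfying AG (wait2 → EX wait2) ∧ E[wait2 U ¬wait2 ∧ ¬try1]: {q0, q1, q3, q4, q5, q6}.
States satisfying AG (try1 → EX try1) ∧ AF AG (wait2 ∨ try1) ∨ AG (wait2 → EX wait2) ∧ E[wait2 U ¬wait2 ∧ ¬try1]: {q0, q1, q3, q4, q5, q6}.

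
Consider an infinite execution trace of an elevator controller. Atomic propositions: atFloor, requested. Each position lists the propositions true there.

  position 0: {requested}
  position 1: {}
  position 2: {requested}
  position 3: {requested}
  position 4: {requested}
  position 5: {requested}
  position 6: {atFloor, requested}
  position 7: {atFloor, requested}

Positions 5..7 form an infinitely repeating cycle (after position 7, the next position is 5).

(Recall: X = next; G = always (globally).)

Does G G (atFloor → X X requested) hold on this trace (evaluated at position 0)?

G (atFloor → X X requested) holds at every position 0..7, and those are all positions ever visited, so G G (atFloor → X X requested) holds.

Holds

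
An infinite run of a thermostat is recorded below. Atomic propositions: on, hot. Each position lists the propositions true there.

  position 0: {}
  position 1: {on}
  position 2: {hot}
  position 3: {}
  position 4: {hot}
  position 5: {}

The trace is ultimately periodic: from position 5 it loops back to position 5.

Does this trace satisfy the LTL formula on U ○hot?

No

Walking from position 0: at position 0, ○hot has not yet held and on fails, so on U ○hot is false.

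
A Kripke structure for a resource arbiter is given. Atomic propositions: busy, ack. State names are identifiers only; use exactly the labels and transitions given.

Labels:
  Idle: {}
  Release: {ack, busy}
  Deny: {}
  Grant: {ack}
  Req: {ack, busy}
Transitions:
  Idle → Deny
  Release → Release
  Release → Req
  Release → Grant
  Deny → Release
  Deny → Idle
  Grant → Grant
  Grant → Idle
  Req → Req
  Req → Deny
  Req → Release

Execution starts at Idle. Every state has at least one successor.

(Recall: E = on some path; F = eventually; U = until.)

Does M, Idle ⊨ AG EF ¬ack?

Satisfied

States satisfying EF ¬ack: {Idle, Release, Deny, Grant, Req}.
States satisfying AG EF ¬ack: {Idle, Release, Deny, Grant, Req}.
Every state reachable from Idle satisfies EF ¬ack.
Idle ∈ Sat(AG EF ¬ack).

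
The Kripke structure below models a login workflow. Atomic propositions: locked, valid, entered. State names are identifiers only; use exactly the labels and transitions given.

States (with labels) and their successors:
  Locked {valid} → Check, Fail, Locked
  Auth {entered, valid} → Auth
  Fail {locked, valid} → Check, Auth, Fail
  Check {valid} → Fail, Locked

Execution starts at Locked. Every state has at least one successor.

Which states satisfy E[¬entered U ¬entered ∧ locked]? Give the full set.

{Locked, Fail, Check}

States satisfying ¬entered: {Locked, Fail, Check}.
States satisfying ¬entered ∧ locked: {Fail}.
States satisfying E[¬entered U ¬entered ∧ locked]: {Locked, Fail, Check}.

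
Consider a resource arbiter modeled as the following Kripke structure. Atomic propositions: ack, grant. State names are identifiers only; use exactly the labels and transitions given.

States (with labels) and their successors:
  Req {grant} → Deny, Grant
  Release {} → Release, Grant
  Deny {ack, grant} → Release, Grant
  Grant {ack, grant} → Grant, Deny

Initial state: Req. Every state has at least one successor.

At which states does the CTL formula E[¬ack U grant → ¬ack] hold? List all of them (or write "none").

States satisfying ¬ack: {Req, Release}.
States satisfying grant → ¬ack: {Req, Release}.
States satisfying E[¬ack U grant → ¬ack]: {Req, Release}.

{Req, Release}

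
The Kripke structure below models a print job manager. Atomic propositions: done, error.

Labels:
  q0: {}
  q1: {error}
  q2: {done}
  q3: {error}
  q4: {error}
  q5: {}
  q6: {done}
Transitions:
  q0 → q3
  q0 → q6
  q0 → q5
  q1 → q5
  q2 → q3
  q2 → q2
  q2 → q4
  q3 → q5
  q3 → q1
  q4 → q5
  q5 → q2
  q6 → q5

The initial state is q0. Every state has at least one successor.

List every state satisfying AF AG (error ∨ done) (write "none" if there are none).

States satisfying AG (error ∨ done): ∅.
States satisfying AF AG (error ∨ done): ∅.

none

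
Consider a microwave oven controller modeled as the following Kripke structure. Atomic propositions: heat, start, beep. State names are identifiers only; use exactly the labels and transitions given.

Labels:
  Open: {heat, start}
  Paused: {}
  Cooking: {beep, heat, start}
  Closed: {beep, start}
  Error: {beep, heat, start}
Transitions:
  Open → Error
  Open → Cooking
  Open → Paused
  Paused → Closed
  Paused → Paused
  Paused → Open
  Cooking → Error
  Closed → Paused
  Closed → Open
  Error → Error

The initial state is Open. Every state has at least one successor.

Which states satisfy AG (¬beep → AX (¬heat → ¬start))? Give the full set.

States satisfying ¬beep → AX (¬heat → ¬start): {Open, Cooking, Closed, Error}.
States satisfying AG (¬beep → AX (¬heat → ¬start)): {Cooking, Error}.

{Cooking, Error}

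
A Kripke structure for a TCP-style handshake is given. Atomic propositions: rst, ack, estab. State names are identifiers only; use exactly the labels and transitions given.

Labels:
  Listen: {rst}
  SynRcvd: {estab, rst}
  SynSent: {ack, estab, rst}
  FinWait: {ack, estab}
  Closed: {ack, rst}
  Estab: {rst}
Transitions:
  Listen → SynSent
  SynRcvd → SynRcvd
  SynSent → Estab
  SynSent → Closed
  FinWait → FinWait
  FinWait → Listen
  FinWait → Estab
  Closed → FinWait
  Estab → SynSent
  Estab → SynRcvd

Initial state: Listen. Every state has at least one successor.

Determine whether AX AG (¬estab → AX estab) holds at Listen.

Holds

States satisfying AG (¬estab → AX estab): {Listen, SynRcvd, SynSent, FinWait, Closed, Estab}.
States satisfying AX AG (¬estab → AX estab): {Listen, SynRcvd, SynSent, FinWait, Closed, Estab}.
Listen ∈ Sat(AX AG (¬estab → AX estab)).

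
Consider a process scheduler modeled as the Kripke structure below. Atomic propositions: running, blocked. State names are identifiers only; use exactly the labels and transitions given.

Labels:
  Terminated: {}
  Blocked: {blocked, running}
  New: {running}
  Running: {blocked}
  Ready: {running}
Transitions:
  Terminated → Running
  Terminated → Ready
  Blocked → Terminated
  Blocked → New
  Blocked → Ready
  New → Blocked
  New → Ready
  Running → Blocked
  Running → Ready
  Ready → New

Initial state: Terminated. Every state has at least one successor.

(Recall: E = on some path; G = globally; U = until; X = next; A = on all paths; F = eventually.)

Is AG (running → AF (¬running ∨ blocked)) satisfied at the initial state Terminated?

States satisfying running → AF (¬running ∨ blocked): {Terminated, Blocked, Running}.
States satisfying AG (running → AF (¬running ∨ blocked)): ∅.
New is reachable from Terminated and violates running → AF (¬running ∨ blocked), so AG fails at Terminated.
Terminated ∉ Sat(AG (running → AF (¬running ∨ blocked))).

Does not hold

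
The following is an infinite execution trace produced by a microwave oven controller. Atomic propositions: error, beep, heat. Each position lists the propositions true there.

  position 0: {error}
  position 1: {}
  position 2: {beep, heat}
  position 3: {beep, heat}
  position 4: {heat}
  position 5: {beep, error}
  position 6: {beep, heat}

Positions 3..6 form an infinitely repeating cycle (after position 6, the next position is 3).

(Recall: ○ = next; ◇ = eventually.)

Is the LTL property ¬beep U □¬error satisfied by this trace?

No

Walking from position 0: at position 2, □¬error has not yet held and ¬beep fails, so ¬beep U □¬error is false.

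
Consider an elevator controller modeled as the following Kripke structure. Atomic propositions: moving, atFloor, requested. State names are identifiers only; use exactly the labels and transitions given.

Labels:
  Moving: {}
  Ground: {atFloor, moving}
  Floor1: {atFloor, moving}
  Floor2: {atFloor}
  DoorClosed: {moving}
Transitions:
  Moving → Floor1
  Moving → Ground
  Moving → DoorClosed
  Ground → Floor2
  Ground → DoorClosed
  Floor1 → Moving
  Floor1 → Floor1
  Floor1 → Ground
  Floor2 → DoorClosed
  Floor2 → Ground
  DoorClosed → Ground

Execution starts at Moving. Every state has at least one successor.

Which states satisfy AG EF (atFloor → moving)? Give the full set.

States satisfying EF (atFloor → moving): {Moving, Ground, Floor1, Floor2, DoorClosed}.
States satisfying AG EF (atFloor → moving): {Moving, Ground, Floor1, Floor2, DoorClosed}.

{Moving, Ground, Floor1, Floor2, DoorClosed}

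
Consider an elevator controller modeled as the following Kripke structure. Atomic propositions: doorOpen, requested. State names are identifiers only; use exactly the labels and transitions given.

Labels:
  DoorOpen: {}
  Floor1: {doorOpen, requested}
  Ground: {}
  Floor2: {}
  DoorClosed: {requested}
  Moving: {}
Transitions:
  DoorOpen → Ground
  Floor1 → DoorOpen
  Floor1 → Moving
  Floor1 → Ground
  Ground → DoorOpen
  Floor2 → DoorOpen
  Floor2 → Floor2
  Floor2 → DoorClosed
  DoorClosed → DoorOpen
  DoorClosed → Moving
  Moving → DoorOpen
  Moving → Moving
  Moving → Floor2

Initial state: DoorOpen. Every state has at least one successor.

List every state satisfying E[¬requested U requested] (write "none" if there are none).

States satisfying ¬requested: {DoorOpen, Ground, Floor2, Moving}.
States satisfying requested: {Floor1, DoorClosed}.
States satisfying E[¬requested U requested]: {Floor1, Floor2, DoorClosed, Moving}.

{Floor1, Floor2, DoorClosed, Moving}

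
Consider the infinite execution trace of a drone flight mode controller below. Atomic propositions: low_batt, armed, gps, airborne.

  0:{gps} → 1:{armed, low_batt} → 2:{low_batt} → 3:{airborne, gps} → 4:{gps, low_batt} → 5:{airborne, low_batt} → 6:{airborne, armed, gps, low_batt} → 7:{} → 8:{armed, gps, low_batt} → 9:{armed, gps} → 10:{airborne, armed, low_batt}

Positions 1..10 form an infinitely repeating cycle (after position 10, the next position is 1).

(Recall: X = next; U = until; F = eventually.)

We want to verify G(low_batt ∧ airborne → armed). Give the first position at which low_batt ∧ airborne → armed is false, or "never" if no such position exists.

5

Check low_batt ∧ airborne → armed at each position in order: 0 ✓, 1 ✓, 2 ✓, 3 ✓, 4 ✓.
At position 5 the labels are {airborne, low_batt}, so low_batt ∧ airborne → armed is false there. This is the first violation.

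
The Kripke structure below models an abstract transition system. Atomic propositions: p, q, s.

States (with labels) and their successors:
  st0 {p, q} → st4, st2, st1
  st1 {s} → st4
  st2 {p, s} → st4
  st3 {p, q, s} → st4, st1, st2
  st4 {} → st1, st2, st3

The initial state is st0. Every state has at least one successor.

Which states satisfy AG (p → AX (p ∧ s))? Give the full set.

States satisfying p → AX (p ∧ s): {st1, st4}.
States satisfying AG (p → AX (p ∧ s)): ∅.

none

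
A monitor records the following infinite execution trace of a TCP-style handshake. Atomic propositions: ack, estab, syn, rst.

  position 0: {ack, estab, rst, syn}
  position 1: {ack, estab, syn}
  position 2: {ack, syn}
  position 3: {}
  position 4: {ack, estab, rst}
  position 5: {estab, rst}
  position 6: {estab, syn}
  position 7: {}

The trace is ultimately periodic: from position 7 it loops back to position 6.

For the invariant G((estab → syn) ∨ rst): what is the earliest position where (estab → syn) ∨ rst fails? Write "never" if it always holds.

never

(estab → syn) ∨ rst holds at every position 0..7, and those are all the positions the trace ever visits, so the invariant G((estab → syn) ∨ rst) is never violated.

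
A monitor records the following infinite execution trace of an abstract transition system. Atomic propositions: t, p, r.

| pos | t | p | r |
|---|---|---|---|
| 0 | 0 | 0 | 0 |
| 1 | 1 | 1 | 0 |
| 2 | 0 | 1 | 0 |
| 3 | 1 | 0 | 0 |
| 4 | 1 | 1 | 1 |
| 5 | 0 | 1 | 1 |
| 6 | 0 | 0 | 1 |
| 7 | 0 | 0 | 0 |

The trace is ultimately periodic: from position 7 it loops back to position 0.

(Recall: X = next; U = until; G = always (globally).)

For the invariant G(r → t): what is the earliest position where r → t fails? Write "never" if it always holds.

5

Check r → t at each position in order: 0 ✓, 1 ✓, 2 ✓, 3 ✓, 4 ✓.
At position 5 the labels are {p, r}, so r → t is false there. This is the first violation.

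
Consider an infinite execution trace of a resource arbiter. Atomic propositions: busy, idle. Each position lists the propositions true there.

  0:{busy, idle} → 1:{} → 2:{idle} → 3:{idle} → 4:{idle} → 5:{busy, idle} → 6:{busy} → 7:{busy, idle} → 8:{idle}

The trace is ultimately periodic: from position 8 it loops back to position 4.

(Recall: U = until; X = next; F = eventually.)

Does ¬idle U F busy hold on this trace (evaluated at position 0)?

Yes

Walking from position 0: F busy first holds at position 0, and ¬idle holds at every earlier position along the way, so ¬idle U F busy holds.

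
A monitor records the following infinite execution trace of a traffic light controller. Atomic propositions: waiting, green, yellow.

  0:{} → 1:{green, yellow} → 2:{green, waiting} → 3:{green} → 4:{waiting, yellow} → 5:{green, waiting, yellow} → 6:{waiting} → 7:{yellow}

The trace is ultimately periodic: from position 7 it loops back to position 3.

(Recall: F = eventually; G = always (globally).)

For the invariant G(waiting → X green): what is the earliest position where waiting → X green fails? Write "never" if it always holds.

5

Check waiting → X green at each position in order: 0 ✓, 1 ✓, 2 ✓, 3 ✓, 4 ✓.
At position 5 the labels are {green, waiting, yellow} and the next position 6 has {waiting}, so waiting → X green is false there. This is the first violation.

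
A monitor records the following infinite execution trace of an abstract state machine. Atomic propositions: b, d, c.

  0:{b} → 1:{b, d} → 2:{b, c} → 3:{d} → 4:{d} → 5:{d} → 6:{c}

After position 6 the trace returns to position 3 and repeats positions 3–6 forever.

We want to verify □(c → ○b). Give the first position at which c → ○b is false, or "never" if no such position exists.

2

Check c → ○b at each position in order: 0 ✓, 1 ✓.
At position 2 the labels are {b, c} and the next position 3 has {d}, so c → ○b is false there. This is the first violation.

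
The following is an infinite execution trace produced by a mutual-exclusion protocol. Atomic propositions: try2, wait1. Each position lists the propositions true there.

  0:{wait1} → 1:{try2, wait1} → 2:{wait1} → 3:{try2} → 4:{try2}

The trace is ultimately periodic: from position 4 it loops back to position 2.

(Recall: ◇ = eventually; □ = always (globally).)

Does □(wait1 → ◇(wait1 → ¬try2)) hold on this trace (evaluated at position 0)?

Yes

wait1 → ◇(wait1 → ¬try2) holds at every position 0..4, and those are all positions ever visited, so □(wait1 → ◇(wait1 → ¬try2)) holds.
Positions where wait1 holds: 0, 1, 2.
Check ◇(wait1 → ¬try2) at each: 0→ok, 1→ok, 2→ok.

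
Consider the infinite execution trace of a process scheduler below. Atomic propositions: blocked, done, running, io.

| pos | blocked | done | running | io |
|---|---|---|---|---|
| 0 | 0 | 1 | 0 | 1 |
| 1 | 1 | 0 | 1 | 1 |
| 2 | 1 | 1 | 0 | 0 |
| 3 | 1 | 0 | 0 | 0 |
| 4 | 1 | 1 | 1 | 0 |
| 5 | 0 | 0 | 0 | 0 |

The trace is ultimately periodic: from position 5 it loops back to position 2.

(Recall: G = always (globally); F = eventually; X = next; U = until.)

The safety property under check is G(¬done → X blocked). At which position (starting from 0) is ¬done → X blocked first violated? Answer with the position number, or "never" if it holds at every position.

¬done → X blocked holds at every position 0..5, and those are all the positions the trace ever visits, so the invariant G(¬done → X blocked) is never violated.

never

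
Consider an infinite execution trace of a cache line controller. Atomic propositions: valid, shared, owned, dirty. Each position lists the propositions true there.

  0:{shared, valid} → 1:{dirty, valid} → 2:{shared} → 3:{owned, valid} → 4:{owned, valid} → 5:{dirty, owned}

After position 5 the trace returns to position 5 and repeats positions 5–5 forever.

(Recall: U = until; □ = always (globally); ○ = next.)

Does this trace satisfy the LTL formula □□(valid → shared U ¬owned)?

□(valid → shared U ¬owned) must hold at every position from 0 onward. It fails at position 0, so □□(valid → shared U ¬owned) is false.

Does not hold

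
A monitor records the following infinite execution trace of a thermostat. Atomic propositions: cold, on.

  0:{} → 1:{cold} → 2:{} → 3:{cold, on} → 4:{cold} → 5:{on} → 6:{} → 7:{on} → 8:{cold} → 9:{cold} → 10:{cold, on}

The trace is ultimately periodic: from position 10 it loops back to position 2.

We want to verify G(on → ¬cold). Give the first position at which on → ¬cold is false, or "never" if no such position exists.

Check on → ¬cold at each position in order: 0 ✓, 1 ✓, 2 ✓.
At position 3 the labels are {cold, on}, so on → ¬cold is false there. This is the first violation.

3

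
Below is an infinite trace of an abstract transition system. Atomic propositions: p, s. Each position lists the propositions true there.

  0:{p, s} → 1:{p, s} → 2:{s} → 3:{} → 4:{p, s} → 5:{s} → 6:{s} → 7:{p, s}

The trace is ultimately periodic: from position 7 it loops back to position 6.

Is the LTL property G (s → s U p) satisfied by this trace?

Violated

s → s U p must hold at every position from 0 onward. It fails at position 2, so G (s → s U p) is false.
Positions where s holds: 0, 1, 2, 4, 5, 6, 7.
Check s U p at each: 0→ok, 1→ok, 2→fails, 4→ok, 5→ok, 6→ok, 7→ok.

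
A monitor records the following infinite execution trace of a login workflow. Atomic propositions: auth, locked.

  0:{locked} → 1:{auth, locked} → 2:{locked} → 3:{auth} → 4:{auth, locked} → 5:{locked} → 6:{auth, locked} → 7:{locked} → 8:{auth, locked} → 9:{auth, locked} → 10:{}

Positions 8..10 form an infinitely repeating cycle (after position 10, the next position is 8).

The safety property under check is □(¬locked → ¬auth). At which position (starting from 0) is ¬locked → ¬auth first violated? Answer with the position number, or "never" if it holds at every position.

Check ¬locked → ¬auth at each position in order: 0 ✓, 1 ✓, 2 ✓.
At position 3 the labels are {auth}, so ¬locked → ¬auth is false there. This is the first violation.

3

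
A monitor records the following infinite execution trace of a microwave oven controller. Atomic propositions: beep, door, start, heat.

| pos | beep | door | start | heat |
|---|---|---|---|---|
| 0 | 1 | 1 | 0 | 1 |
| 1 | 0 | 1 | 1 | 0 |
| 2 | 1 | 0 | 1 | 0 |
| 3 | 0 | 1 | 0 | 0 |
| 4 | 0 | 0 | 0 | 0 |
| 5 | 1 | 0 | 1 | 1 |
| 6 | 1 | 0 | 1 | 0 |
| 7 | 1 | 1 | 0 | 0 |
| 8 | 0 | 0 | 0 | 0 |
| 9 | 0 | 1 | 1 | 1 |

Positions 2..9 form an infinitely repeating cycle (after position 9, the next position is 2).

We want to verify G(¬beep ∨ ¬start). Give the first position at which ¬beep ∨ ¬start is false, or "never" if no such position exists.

2

Check ¬beep ∨ ¬start at each position in order: 0 ✓, 1 ✓.
At position 2 the labels are {beep, start}, so ¬beep ∨ ¬start is false there. This is the first violation.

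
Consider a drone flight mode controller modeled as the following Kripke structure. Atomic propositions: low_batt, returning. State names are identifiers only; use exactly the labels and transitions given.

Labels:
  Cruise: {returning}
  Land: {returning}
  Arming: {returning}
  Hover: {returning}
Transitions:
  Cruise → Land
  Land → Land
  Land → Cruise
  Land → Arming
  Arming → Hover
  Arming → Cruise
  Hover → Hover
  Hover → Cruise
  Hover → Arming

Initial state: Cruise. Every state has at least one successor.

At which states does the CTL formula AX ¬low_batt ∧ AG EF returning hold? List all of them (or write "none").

States satisfying ¬low_batt: {Cruise, Land, Arming, Hover}.
States satisfying AX ¬low_batt: {Cruise, Land, Arming, Hover}.
States satisfying EF returning: {Cruise, Land, Arming, Hover}.
States satisfying AG EF returning: {Cruise, Land, Arming, Hover}.
States satisfying AX ¬low_batt ∧ AG EF returning: {Cruise, Land, Arming, Hover}.

{Cruise, Land, Arming, Hover}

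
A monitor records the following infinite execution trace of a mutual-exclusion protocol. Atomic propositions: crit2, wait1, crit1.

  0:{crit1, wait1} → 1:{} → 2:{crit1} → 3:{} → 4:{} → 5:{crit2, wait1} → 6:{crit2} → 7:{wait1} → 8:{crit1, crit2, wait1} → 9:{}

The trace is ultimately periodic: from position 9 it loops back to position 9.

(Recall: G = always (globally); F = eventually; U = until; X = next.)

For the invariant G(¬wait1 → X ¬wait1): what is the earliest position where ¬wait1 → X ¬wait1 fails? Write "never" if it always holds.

4

Check ¬wait1 → X ¬wait1 at each position in order: 0 ✓, 1 ✓, 2 ✓, 3 ✓.
At position 4 the labels are {} and the next position 5 has {crit2, wait1}, so ¬wait1 → X ¬wait1 is false there. This is the first violation.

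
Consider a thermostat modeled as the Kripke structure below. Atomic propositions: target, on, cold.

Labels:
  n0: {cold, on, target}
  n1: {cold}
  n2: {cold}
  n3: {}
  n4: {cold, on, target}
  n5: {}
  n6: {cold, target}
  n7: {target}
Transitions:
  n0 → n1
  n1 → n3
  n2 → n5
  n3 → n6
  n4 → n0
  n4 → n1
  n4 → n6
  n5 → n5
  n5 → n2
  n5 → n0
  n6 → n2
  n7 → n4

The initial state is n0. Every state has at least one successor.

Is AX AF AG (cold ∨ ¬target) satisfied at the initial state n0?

Holds

States satisfying AF AG (cold ∨ ¬target): {n0, n1, n2, n3, n4, n5, n6, n7}.
States satisfying AX AF AG (cold ∨ ¬target): {n0, n1, n2, n3, n4, n5, n6, n7}.
n0 ∈ Sat(AX AF AG (cold ∨ ¬target)).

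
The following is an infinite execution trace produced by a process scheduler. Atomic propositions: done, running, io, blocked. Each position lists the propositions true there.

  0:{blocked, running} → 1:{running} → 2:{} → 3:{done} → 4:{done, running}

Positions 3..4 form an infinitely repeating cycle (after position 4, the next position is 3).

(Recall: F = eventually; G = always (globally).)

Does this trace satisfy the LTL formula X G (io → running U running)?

Yes

The position after 0 is 1; G (io → running U running) is true there.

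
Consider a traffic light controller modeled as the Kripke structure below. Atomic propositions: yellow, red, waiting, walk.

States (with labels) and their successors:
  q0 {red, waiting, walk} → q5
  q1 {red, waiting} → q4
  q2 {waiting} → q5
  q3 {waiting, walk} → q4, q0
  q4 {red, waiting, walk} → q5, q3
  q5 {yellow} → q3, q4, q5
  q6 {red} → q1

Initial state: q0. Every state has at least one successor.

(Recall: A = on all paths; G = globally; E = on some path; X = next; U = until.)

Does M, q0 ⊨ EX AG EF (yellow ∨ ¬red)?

Satisfied

States satisfying AG EF (yellow ∨ ¬red): {q0, q1, q2, q3, q4, q5, q6}.
States satisfying EX AG EF (yellow ∨ ¬red): {q0, q1, q2, q3, q4, q5, q6}.
q0 ∈ Sat(EX AG EF (yellow ∨ ¬red)).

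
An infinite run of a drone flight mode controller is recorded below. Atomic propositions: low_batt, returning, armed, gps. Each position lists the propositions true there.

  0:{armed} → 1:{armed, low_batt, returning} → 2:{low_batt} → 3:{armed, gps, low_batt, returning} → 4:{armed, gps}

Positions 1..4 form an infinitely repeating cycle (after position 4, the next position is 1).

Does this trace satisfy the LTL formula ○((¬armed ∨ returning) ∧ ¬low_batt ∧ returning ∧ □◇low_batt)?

Violated

The position after 0 is 1; (¬armed ∨ returning) ∧ ¬low_batt ∧ returning ∧ □◇low_batt is false there.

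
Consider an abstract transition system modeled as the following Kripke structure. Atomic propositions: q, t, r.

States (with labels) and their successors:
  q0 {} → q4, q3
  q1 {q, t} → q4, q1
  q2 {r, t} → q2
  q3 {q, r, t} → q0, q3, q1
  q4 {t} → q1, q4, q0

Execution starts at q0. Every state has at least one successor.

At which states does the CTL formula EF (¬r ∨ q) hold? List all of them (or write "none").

{q0, q1, q3, q4}

States satisfying ¬r ∨ q: {q0, q1, q3, q4}.
States satisfying EF (¬r ∨ q): {q0, q1, q3, q4}.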